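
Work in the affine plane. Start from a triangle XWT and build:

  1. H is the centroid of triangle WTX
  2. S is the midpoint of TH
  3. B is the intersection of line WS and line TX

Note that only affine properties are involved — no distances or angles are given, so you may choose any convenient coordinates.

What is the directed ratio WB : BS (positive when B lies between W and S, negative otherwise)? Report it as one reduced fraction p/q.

WB:BS = -6

Assign X = (0, 0), W = (1, 0), T = (0, 1) — the answer is frame-independent, so this choice is without loss of generality.
1. H is the centroid of triangle WTX ⇒ H = (1/3, 1/3)
2. S is the midpoint of TH ⇒ S = (1/6, 2/3)
3. B is the intersection of line WS and line TX ⇒ B = (0, 4/5)
B = W + t·(S−W) with t = 6/5, so WB:BS = t:(1−t) = 6/5:-1/5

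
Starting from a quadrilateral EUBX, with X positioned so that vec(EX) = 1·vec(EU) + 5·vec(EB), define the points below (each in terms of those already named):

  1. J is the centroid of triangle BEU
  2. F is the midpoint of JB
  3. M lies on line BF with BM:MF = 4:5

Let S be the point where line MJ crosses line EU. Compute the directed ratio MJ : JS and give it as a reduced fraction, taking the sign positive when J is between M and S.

Work in coordinates with E = (0, 0), U = (1, 0), B = (0, 1), X = (1, 5).
1. J is the centroid of triangle BEU ⇒ J = (1/3, 1/3)
2. F is the midpoint of JB ⇒ F = (1/6, 2/3)
3. M lies on line BF with BM:MF = 4:5 ⇒ M = (2/27, 23/27)
line MJ meets EU at S = (1/2, 0)
J = M + t·(S−M) with t = 14/23, so MJ:JS = 14/23:9/23

MJ:JS = 14/9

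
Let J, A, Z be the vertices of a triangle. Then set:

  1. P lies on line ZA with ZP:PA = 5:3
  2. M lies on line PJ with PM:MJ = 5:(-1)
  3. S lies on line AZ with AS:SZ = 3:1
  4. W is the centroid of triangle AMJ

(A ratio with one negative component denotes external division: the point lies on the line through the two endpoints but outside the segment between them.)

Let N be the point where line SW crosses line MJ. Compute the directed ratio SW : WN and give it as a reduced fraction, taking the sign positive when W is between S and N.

SW:WN = -4

Choose coordinates J = (0, 0), A = (1, 0), Z = (0, 1).
1. P lies on line ZA with ZP:PA = 5:3 ⇒ P = (5/8, 3/8)
2. M lies on line PJ with PM:MJ = 5:(-1) ⇒ M = (-5/32, -3/32)
3. S lies on line AZ with AS:SZ = 3:1 ⇒ S = (1/4, 3/4)
4. W is the centroid of triangle AMJ ⇒ W = (9/32, -1/32)
line SW meets MJ at N = (35/128, 21/128)
W = S + t·(N−S) with t = 4/3, so SW:WN = 4/3:-1/3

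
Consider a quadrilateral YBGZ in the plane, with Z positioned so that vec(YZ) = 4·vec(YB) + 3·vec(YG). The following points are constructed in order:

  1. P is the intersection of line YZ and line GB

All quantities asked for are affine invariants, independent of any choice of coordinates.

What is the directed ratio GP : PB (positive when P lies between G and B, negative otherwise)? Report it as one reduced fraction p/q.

Choose coordinates Y = (0, 0), B = (1, 0), G = (0, 1), Z = (4, 3).
1. P is the intersection of line YZ and line GB ⇒ P = (4/7, 3/7)
P = G + t·(B−G) with t = 4/7, so GP:PB = t:(1−t) = 4/7:3/7

GP:PB = 4/3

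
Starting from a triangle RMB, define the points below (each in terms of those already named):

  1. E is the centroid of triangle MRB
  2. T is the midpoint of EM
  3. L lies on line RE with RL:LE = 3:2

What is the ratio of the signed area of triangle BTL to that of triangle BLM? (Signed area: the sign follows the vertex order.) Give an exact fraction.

[BTL]:[BLM] = -11/18

Assign R = (0, 0), M = (1, 0), B = (0, 1) — the answer is frame-independent, so this choice is without loss of generality.
1. E is the centroid of triangle MRB ⇒ E = (1/3, 1/3)
2. T is the midpoint of EM ⇒ T = (2/3, 1/6)
3. L lies on line RE with RL:LE = 3:2 ⇒ L = (1/5, 1/5)
2·[BTL] = -11/30, 2·[BLM] = 3/5
[BTL]:[BLM] = -11/30:3/5 = -11/18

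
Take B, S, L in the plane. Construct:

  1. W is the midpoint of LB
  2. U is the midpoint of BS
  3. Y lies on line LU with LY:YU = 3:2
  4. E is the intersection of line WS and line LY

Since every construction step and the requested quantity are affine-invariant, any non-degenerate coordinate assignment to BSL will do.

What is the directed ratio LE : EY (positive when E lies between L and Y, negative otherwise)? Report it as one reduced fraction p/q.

LE:EY = -10

Assign B = (0, 0), S = (1, 0), L = (0, 1) — the answer is frame-independent, so this choice is without loss of generality.
1. W is the midpoint of LB ⇒ W = (0, 1/2)
2. U is the midpoint of BS ⇒ U = (1/2, 0)
3. Y lies on line LU with LY:YU = 3:2 ⇒ Y = (3/10, 2/5)
4. E is the intersection of line WS and line LY ⇒ E = (1/3, 1/3)
E = L + t·(Y−L) with t = 10/9, so LE:EY = t:(1−t) = 10/9:-1/9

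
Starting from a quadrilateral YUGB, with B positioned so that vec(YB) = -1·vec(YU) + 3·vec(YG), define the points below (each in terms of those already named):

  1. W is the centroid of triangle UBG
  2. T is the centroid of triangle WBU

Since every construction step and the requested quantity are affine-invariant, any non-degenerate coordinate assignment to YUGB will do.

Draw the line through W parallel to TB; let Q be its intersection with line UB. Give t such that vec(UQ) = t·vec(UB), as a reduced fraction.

Assign Y = (0, 0), U = (1, 0), G = (0, 1), B = (-1, 3) — the answer is frame-independent, so this choice is without loss of generality.
1. W is the centroid of triangle UBG ⇒ W = (0, 4/3)
2. T is the centroid of triangle WBU ⇒ T = (0, 13/9)
through W parallel to TB: direction (-1, 14/9); meets UB at Q = (-3, 6)
Q = U + t·(B−U) with t = 2

t = 2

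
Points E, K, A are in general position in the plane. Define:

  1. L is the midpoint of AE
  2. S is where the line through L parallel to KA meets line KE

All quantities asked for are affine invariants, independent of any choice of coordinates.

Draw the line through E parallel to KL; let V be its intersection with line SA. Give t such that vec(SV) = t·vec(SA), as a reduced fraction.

Choose coordinates E = (0, 0), K = (1, 0), A = (0, 1).
1. L is the midpoint of AE ⇒ L = (0, 1/2)
2. S is where the line through L parallel to KA meets line KE ⇒ S = (1/2, 0)
through E parallel to KL: direction (-1, 1/2); meets SA at V = (2/3, -1/3)
V = S + t·(A−S) with t = -1/3

t = -1/3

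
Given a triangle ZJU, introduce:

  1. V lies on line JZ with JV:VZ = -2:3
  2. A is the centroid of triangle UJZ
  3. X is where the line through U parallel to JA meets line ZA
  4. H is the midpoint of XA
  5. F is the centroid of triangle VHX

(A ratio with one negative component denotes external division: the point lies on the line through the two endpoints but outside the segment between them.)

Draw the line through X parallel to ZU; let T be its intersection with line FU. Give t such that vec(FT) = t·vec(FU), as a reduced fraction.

Set Z = (0, 0), J = (1, 0), U = (0, 1); any affine frame gives the same invariant.
1. V lies on line JZ with JV:VZ = -2:3 ⇒ V = (3, 0)
2. A is the centroid of triangle UJZ ⇒ A = (1/3, 1/3)
3. X is where the line through U parallel to JA meets line ZA ⇒ X = (2/3, 2/3)
4. H is the midpoint of XA ⇒ H = (1/2, 1/2)
5. F is the centroid of triangle VHX ⇒ F = (25/18, 7/18)
through X parallel to ZU: direction (0, 1); meets FU at T = (2/3, 53/75)
T = F + t·(U−F) with t = 13/25

t = 13/25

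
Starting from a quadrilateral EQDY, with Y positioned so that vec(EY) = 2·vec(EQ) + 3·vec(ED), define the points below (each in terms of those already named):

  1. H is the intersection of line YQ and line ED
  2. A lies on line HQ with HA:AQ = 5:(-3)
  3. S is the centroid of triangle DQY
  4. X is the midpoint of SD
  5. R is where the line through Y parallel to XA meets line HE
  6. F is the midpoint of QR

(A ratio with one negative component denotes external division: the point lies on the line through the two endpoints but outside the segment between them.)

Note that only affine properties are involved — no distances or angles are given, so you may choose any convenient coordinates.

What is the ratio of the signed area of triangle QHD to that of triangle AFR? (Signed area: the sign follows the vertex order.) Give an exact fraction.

Choose coordinates E = (0, 0), Q = (1, 0), D = (0, 1), Y = (2, 3).
1. H is the intersection of line YQ and line ED ⇒ H = (0, -3)
2. A lies on line HQ with HA:AQ = 5:(-3) ⇒ A = (5/2, 9/2)
3. S is the centroid of triangle DQY ⇒ S = (1, 4/3)
4. X is the midpoint of SD ⇒ X = (1/2, 7/6)
5. R is where the line through Y parallel to XA meets line HE ⇒ R = (0, -1/3)
6. F is the midpoint of QR ⇒ F = (1/2, -1/6)
2·[QHD] = -4, 2·[AFR] = -2
[QHD]:[AFR] = -4:-2 = 2

[QHD]:[AFR] = 2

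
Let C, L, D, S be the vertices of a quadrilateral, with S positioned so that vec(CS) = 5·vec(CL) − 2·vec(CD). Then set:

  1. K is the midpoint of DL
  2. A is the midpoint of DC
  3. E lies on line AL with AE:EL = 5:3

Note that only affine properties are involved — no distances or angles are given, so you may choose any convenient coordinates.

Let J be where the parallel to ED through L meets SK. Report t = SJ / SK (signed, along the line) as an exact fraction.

Set C = (0, 0), L = (1, 0), D = (0, 1), S = (5, -2); any affine frame gives the same invariant.
1. K is the midpoint of DL ⇒ K = (1/2, 1/2)
2. A is the midpoint of DC ⇒ A = (0, 1/2)
3. E lies on line AL with AE:EL = 5:3 ⇒ E = (5/8, 3/16)
through L parallel to ED: direction (-5/8, 13/16); meets SK at J = (47/67, 26/67)
J = S + t·(K−S) with t = 64/67

t = 64/67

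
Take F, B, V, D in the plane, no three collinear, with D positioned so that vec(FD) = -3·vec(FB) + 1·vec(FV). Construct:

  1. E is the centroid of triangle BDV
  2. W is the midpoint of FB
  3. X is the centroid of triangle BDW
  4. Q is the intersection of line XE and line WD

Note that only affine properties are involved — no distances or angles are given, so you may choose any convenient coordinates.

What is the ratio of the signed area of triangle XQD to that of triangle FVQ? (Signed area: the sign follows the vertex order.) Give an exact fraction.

Assign F = (0, 0), B = (1, 0), V = (0, 1), D = (-3, 1) — the answer is frame-independent, so this choice is without loss of generality.
1. E is the centroid of triangle BDV ⇒ E = (-2/3, 2/3)
2. W is the midpoint of FB ⇒ W = (1/2, 0)
3. X is the centroid of triangle BDW ⇒ X = (-1/2, 1/3)
4. Q is the intersection of line XE and line WD ⇒ Q = (-17/36, 5/18)
2·[XQD] = -13/108, 2·[FVQ] = 17/36
[XQD]:[FVQ] = -13/108:17/36 = -13/51

[XQD]:[FVQ] = -13/51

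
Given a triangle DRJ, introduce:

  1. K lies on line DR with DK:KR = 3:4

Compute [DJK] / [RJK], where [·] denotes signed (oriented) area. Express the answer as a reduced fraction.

Choose coordinates D = (0, 0), R = (1, 0), J = (0, 1).
1. K lies on line DR with DK:KR = 3:4 ⇒ K = (3/7, 0)
2·[DJK] = -3/7, 2·[RJK] = 4/7
[DJK]:[RJK] = -3/7:4/7 = -3/4

[DJK]:[RJK] = -3/4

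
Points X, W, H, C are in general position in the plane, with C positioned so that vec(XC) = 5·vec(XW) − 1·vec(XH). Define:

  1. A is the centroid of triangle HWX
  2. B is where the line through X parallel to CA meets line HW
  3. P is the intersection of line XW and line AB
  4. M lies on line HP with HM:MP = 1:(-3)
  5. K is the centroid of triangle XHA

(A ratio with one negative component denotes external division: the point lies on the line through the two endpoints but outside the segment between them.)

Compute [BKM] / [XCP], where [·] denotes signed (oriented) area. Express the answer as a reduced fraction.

[BKM]:[XCP] = -152/135

Work in coordinates with X = (0, 0), W = (1, 0), H = (0, 1), C = (5, -1).
1. A is the centroid of triangle HWX ⇒ A = (1/3, 1/3)
2. B is where the line through X parallel to CA meets line HW ⇒ B = (7/5, -2/5)
3. P is the intersection of line XW and line AB ⇒ P = (9/11, 0)
4. M lies on line HP with HM:MP = 1:(-3) ⇒ M = (-9/22, 3/2)
5. K is the centroid of triangle XHA ⇒ K = (1/9, 4/9)
2·[BKM] = -152/165, 2·[XCP] = 9/11
[BKM]:[XCP] = -152/165:9/11 = -152/135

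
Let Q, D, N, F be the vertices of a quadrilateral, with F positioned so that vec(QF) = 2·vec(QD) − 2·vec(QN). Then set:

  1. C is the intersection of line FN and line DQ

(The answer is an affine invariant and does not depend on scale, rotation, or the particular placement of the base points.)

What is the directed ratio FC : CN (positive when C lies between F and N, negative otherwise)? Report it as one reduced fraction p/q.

FC:CN = 2

Work in coordinates with Q = (0, 0), D = (1, 0), N = (0, 1), F = (2, -2).
1. C is the intersection of line FN and line DQ ⇒ C = (2/3, 0)
C = F + t·(N−F) with t = 2/3, so FC:CN = t:(1−t) = 2/3:1/3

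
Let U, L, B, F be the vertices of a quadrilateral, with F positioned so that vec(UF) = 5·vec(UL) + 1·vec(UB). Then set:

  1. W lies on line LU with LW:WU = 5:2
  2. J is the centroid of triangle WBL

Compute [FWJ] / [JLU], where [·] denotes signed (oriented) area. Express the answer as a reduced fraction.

[FWJ]:[JLU] = 30/7

Set U = (0, 0), L = (1, 0), B = (0, 1), F = (5, 1); any affine frame gives the same invariant.
1. W lies on line LU with LW:WU = 5:2 ⇒ W = (2/7, 0)
2. J is the centroid of triangle WBL ⇒ J = (3/7, 1/3)
2·[FWJ] = -10/7, 2·[JLU] = -1/3
[FWJ]:[JLU] = -10/7:-1/3 = 30/7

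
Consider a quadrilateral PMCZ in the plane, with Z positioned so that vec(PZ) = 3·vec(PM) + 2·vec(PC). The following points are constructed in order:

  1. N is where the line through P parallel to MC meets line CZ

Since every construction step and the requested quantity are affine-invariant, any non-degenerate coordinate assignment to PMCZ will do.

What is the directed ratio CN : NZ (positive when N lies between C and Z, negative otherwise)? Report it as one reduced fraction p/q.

CN:NZ = -1/5

Set P = (0, 0), M = (1, 0), C = (0, 1), Z = (3, 2); any affine frame gives the same invariant.
1. N is where the line through P parallel to MC meets line CZ ⇒ N = (-3/4, 3/4)
N = C + t·(Z−C) with t = -1/4, so CN:NZ = t:(1−t) = -1/4:5/4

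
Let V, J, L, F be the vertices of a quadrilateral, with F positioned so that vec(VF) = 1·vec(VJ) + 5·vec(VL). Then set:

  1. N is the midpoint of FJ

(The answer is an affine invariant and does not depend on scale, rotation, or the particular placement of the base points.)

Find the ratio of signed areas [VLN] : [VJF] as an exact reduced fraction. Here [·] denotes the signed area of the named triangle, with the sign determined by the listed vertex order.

Choose coordinates V = (0, 0), J = (1, 0), L = (0, 1), F = (1, 5).
1. N is the midpoint of FJ ⇒ N = (1, 5/2)
2·[VLN] = -1, 2·[VJF] = 5
[VLN]:[VJF] = -1:5 = -1/5

[VLN]:[VJF] = -1/5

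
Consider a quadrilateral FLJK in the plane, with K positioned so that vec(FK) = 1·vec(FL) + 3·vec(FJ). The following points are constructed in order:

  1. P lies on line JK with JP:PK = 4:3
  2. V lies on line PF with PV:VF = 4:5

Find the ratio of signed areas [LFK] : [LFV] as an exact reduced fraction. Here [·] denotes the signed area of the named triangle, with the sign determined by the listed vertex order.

Work in coordinates with F = (0, 0), L = (1, 0), J = (0, 1), K = (1, 3).
1. P lies on line JK with JP:PK = 4:3 ⇒ P = (4/7, 15/7)
2. V lies on line PF with PV:VF = 4:5 ⇒ V = (20/63, 25/21)
2·[LFK] = -3, 2·[LFV] = -25/21
[LFK]:[LFV] = -3:-25/21 = 63/25

[LFK]:[LFV] = 63/25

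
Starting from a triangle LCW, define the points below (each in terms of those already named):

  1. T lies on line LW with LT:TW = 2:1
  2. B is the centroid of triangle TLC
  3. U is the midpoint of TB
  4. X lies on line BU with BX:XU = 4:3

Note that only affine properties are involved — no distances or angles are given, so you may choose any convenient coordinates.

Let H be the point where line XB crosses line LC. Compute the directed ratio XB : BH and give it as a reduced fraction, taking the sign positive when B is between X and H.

XB:BH = 4/7

Set L = (0, 0), C = (1, 0), W = (0, 1); any affine frame gives the same invariant.
1. T lies on line LW with LT:TW = 2:1 ⇒ T = (0, 2/3)
2. B is the centroid of triangle TLC ⇒ B = (1/3, 2/9)
3. U is the midpoint of TB ⇒ U = (1/6, 4/9)
4. X lies on line BU with BX:XU = 4:3 ⇒ X = (5/21, 22/63)
line XB meets LC at H = (1/2, 0)
B = X + t·(H−X) with t = 4/11, so XB:BH = 4/11:7/11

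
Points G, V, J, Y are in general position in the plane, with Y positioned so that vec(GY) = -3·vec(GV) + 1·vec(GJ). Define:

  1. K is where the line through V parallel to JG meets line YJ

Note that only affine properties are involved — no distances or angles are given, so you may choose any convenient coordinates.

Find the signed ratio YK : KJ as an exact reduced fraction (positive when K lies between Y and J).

YK:KJ = -4

Set G = (0, 0), V = (1, 0), J = (0, 1), Y = (-3, 1); any affine frame gives the same invariant.
1. K is where the line through V parallel to JG meets line YJ ⇒ K = (1, 1)
K = Y + t·(J−Y) with t = 4/3, so YK:KJ = t:(1−t) = 4/3:-1/3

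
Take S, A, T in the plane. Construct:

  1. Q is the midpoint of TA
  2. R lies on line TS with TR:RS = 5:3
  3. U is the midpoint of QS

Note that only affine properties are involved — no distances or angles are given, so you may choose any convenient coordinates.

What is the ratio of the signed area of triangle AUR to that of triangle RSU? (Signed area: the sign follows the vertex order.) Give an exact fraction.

Set S = (0, 0), A = (1, 0), T = (0, 1); any affine frame gives the same invariant.
1. Q is the midpoint of TA ⇒ Q = (1/2, 1/2)
2. R lies on line TS with TR:RS = 5:3 ⇒ R = (0, 3/8)
3. U is the midpoint of QS ⇒ U = (1/4, 1/4)
2·[AUR] = -1/32, 2·[RSU] = 3/32
[AUR]:[RSU] = -1/32:3/32 = -1/3

[AUR]:[RSU] = -1/3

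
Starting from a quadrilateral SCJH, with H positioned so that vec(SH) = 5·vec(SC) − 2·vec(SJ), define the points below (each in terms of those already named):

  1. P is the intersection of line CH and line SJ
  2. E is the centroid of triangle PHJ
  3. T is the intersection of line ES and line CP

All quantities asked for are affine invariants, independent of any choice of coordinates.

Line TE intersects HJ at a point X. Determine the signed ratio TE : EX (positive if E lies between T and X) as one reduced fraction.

TE:EX = 5/4

Set S = (0, 0), C = (1, 0), J = (0, 1), H = (5, -2); any affine frame gives the same invariant.
1. P is the intersection of line CH and line SJ ⇒ P = (0, 1/2)
2. E is the centroid of triangle PHJ ⇒ E = (5/3, -1/6)
3. T is the intersection of line ES and line CP ⇒ T = (5/4, -1/8)
line TE meets HJ at X = (2, -1/5)
E = T + t·(X−T) with t = 5/9, so TE:EX = 5/9:4/9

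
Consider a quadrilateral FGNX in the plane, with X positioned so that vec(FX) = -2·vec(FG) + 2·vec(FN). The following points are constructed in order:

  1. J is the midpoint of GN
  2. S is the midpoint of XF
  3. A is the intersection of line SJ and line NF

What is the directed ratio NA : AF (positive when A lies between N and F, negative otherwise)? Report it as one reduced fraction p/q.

NA:AF = 1/2

Choose coordinates F = (0, 0), G = (1, 0), N = (0, 1), X = (-2, 2).
1. J is the midpoint of GN ⇒ J = (1/2, 1/2)
2. S is the midpoint of XF ⇒ S = (-1, 1)
3. A is the intersection of line SJ and line NF ⇒ A = (0, 2/3)
A = N + t·(F−N) with t = 1/3, so NA:AF = t:(1−t) = 1/3:2/3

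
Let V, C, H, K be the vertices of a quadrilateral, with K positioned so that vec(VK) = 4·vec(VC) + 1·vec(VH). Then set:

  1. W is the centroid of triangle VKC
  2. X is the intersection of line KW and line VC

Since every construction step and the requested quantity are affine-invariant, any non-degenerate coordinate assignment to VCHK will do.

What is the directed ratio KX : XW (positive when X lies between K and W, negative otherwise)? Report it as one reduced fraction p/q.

KX:XW = -3

Work in coordinates with V = (0, 0), C = (1, 0), H = (0, 1), K = (4, 1).
1. W is the centroid of triangle VKC ⇒ W = (5/3, 1/3)
2. X is the intersection of line KW and line VC ⇒ X = (1/2, 0)
X = K + t·(W−K) with t = 3/2, so KX:XW = t:(1−t) = 3/2:-1/2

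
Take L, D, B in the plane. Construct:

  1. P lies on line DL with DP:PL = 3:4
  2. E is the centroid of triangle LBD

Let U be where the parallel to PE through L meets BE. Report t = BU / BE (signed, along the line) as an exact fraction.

Work in coordinates with L = (0, 0), D = (1, 0), B = (0, 1).
1. P lies on line DL with DP:PL = 3:4 ⇒ P = (4/7, 0)
2. E is the centroid of triangle LBD ⇒ E = (1/3, 1/3)
through L parallel to PE: direction (-5/21, 1/3); meets BE at U = (5/3, -7/3)
U = B + t·(E−B) with t = 5

t = 5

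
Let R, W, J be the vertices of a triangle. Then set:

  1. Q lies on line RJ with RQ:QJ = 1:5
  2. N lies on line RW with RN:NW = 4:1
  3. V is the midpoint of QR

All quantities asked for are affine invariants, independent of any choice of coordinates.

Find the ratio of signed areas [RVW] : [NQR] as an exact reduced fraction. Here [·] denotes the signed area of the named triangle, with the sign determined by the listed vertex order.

[RVW]:[NQR] = -5/8

Assign R = (0, 0), W = (1, 0), J = (0, 1) — the answer is frame-independent, so this choice is without loss of generality.
1. Q lies on line RJ with RQ:QJ = 1:5 ⇒ Q = (0, 1/6)
2. N lies on line RW with RN:NW = 4:1 ⇒ N = (4/5, 0)
3. V is the midpoint of QR ⇒ V = (0, 1/12)
2·[RVW] = -1/12, 2·[NQR] = 2/15
[RVW]:[NQR] = -1/12:2/15 = -5/8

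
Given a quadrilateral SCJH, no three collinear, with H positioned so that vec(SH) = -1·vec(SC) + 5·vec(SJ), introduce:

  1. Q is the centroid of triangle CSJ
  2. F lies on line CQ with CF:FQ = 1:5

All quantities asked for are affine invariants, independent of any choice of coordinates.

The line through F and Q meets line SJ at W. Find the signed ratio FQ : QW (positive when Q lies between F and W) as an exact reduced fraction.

Set S = (0, 0), C = (1, 0), J = (0, 1), H = (-1, 5); any affine frame gives the same invariant.
1. Q is the centroid of triangle CSJ ⇒ Q = (1/3, 1/3)
2. F lies on line CQ with CF:FQ = 1:5 ⇒ F = (8/9, 1/18)
line FQ meets SJ at W = (0, 1/2)
Q = F + t·(W−F) with t = 5/8, so FQ:QW = 5/8:3/8

FQ:QW = 5/3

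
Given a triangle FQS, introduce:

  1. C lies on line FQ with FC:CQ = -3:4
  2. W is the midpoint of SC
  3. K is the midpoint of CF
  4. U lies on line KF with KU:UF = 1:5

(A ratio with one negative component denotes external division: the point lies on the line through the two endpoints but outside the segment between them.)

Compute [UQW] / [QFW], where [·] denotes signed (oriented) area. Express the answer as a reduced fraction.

Assign F = (0, 0), Q = (1, 0), S = (0, 1) — the answer is frame-independent, so this choice is without loss of generality.
1. C lies on line FQ with FC:CQ = -3:4 ⇒ C = (-3, 0)
2. W is the midpoint of SC ⇒ W = (-3/2, 1/2)
3. K is the midpoint of CF ⇒ K = (-3/2, 0)
4. U lies on line KF with KU:UF = 1:5 ⇒ U = (-5/4, 0)
2·[UQW] = 9/8, 2·[QFW] = -1/2
[UQW]:[QFW] = 9/8:-1/2 = -9/4

[UQW]:[QFW] = -9/4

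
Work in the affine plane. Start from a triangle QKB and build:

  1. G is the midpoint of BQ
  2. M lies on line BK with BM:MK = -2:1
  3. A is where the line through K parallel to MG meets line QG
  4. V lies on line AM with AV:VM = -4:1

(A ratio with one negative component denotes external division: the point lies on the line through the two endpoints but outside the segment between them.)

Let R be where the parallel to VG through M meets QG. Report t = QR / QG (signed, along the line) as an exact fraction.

t = 9/8

Choose coordinates Q = (0, 0), K = (1, 0), B = (0, 1).
1. G is the midpoint of BQ ⇒ G = (0, 1/2)
2. M lies on line BK with BM:MK = -2:1 ⇒ M = (2, -1)
3. A is where the line through K parallel to MG meets line QG ⇒ A = (0, 3/4)
4. V lies on line AM with AV:VM = -4:1 ⇒ V = (8/3, -19/12)
through M parallel to VG: direction (-8/3, 25/12); meets QG at R = (0, 9/16)
R = Q + t·(G−Q) with t = 9/8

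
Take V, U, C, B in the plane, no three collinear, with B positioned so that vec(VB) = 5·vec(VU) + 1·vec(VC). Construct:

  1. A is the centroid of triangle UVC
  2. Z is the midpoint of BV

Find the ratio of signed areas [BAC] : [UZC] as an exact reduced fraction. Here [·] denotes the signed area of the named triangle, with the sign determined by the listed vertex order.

Set V = (0, 0), U = (1, 0), C = (0, 1), B = (5, 1); any affine frame gives the same invariant.
1. A is the centroid of triangle UVC ⇒ A = (1/3, 1/3)
2. Z is the midpoint of BV ⇒ Z = (5/2, 1/2)
2·[BAC] = -10/3, 2·[UZC] = 2
[BAC]:[UZC] = -10/3:2 = -5/3

[BAC]:[UZC] = -5/3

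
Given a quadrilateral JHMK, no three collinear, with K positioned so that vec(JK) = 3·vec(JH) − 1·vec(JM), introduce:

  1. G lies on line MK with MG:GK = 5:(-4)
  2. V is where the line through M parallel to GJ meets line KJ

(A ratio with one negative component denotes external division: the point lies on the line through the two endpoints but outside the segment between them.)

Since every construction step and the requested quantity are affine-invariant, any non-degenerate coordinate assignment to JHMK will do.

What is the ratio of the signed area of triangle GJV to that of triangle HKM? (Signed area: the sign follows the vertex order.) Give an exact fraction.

[GJV]:[HKM] = -15

Choose coordinates J = (0, 0), H = (1, 0), M = (0, 1), K = (3, -1).
1. G lies on line MK with MG:GK = 5:(-4) ⇒ G = (15, -9)
2. V is where the line through M parallel to GJ meets line KJ ⇒ V = (15/4, -5/4)
2·[GJV] = -15, 2·[HKM] = 1
[GJV]:[HKM] = -15:1 = -15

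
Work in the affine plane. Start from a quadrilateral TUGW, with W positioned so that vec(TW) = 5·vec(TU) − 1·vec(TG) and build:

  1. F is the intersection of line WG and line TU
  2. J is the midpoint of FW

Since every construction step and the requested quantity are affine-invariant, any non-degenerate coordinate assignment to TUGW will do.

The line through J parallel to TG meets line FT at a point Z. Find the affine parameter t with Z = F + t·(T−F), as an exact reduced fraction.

t = -1/2

Work in coordinates with T = (0, 0), U = (1, 0), G = (0, 1), W = (5, -1).
1. F is the intersection of line WG and line TU ⇒ F = (5/2, 0)
2. J is the midpoint of FW ⇒ J = (15/4, -1/2)
through J parallel to TG: direction (0, 1); meets FT at Z = (15/4, 0)
Z = F + t·(T−F) with t = -1/2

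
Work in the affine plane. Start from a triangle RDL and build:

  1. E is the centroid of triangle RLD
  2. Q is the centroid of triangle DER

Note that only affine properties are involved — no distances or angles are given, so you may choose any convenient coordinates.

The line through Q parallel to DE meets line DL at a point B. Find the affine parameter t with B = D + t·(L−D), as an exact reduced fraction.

Assign R = (0, 0), D = (1, 0), L = (0, 1) — the answer is frame-independent, so this choice is without loss of generality.
1. E is the centroid of triangle RLD ⇒ E = (1/3, 1/3)
2. Q is the centroid of triangle DER ⇒ Q = (4/9, 1/9)
through Q parallel to DE: direction (-2/3, 1/3); meets DL at B = (4/3, -1/3)
B = D + t·(L−D) with t = -1/3

t = -1/3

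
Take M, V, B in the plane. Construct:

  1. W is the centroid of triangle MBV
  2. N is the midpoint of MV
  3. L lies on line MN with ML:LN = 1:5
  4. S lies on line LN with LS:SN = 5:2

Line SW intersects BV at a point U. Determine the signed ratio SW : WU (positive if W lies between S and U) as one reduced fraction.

SW:WU = 6/7

Set M = (0, 0), V = (1, 0), B = (0, 1); any affine frame gives the same invariant.
1. W is the centroid of triangle MBV ⇒ W = (1/3, 1/3)
2. N is the midpoint of MV ⇒ N = (1/2, 0)
3. L lies on line MN with ML:LN = 1:5 ⇒ L = (1/12, 0)
4. S lies on line LN with LS:SN = 5:2 ⇒ S = (8/21, 0)
line SW meets BV at U = (5/18, 13/18)
W = S + t·(U−S) with t = 6/13, so SW:WU = 6/13:7/13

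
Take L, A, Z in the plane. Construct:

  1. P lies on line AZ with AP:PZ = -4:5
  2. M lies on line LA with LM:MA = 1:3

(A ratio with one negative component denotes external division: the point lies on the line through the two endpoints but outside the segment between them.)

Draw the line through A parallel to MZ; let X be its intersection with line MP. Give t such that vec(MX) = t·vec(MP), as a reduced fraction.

t = 1/5

Choose coordinates L = (0, 0), A = (1, 0), Z = (0, 1).
1. P lies on line AZ with AP:PZ = -4:5 ⇒ P = (5, -4)
2. M lies on line LA with LM:MA = 1:3 ⇒ M = (1/4, 0)
through A parallel to MZ: direction (-1/4, 1); meets MP at X = (6/5, -4/5)
X = M + t·(P−M) with t = 1/5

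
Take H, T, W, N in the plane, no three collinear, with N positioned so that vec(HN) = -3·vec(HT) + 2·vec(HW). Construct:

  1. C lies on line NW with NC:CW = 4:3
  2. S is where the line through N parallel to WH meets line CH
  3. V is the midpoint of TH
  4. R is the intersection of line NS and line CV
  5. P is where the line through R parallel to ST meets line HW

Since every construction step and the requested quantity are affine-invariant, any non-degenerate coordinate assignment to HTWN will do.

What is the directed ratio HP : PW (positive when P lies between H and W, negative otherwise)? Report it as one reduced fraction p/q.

HP:PW = 3/7

Choose coordinates H = (0, 0), T = (1, 0), W = (0, 1), N = (-3, 2).
1. C lies on line NW with NC:CW = 4:3 ⇒ C = (-9/7, 10/7)
2. S is where the line through N parallel to WH meets line CH ⇒ S = (-3, 10/3)
3. V is the midpoint of TH ⇒ V = (1/2, 0)
4. R is the intersection of line NS and line CV ⇒ R = (-3, 14/5)
5. P is where the line through R parallel to ST meets line HW ⇒ P = (0, 3/10)
P = H + t·(W−H) with t = 3/10, so HP:PW = t:(1−t) = 3/10:7/10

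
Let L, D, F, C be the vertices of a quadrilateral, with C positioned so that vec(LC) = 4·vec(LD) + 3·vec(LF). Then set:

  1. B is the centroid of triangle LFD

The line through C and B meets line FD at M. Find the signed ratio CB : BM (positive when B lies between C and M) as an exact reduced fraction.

Choose coordinates L = (0, 0), D = (1, 0), F = (0, 1), C = (4, 3).
1. B is the centroid of triangle LFD ⇒ B = (1/3, 1/3)
line CB meets FD at M = (10/19, 9/19)
B = C + t·(M−C) with t = 19/18, so CB:BM = 19/18:-1/18

CB:BM = -19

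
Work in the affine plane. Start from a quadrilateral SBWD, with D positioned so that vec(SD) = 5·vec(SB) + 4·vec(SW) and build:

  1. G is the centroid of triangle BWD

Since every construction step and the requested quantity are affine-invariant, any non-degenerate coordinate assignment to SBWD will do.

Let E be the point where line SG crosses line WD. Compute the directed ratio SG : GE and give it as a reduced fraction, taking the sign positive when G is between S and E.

SG:GE = 7/8

Choose coordinates S = (0, 0), B = (1, 0), W = (0, 1), D = (5, 4).
1. G is the centroid of triangle BWD ⇒ G = (2, 5/3)
line SG meets WD at E = (30/7, 25/7)
G = S + t·(E−S) with t = 7/15, so SG:GE = 7/15:8/15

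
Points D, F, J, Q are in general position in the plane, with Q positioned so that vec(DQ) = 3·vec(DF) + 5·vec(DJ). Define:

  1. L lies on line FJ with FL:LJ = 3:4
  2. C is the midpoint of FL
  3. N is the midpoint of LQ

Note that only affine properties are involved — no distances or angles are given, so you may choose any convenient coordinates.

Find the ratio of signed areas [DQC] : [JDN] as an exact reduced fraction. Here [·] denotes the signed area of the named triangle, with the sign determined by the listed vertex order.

[DQC]:[JDN] = -46/25

Set D = (0, 0), F = (1, 0), J = (0, 1), Q = (3, 5); any affine frame gives the same invariant.
1. L lies on line FJ with FL:LJ = 3:4 ⇒ L = (4/7, 3/7)
2. C is the midpoint of FL ⇒ C = (11/14, 3/14)
3. N is the midpoint of LQ ⇒ N = (25/14, 19/7)
2·[DQC] = -23/7, 2·[JDN] = 25/14
[DQC]:[JDN] = -23/7:25/14 = -46/25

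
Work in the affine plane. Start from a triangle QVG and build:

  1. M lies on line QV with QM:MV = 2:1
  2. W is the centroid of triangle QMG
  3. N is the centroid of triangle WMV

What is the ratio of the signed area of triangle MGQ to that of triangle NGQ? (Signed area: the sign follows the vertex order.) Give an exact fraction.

[MGQ]:[NGQ] = 18/17

Work in coordinates with Q = (0, 0), V = (1, 0), G = (0, 1).
1. M lies on line QV with QM:MV = 2:1 ⇒ M = (2/3, 0)
2. W is the centroid of triangle QMG ⇒ W = (2/9, 1/3)
3. N is the centroid of triangle WMV ⇒ N = (17/27, 1/9)
2·[MGQ] = 2/3, 2·[NGQ] = 17/27
[MGQ]:[NGQ] = 2/3:17/27 = 18/17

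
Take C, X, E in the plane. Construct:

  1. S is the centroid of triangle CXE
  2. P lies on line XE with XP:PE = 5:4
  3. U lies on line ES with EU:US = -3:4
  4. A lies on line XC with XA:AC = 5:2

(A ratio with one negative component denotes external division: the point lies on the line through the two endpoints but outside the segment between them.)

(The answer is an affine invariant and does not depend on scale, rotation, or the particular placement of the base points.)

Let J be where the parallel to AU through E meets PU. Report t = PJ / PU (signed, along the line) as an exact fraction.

Work in coordinates with C = (0, 0), X = (1, 0), E = (0, 1).
1. S is the centroid of triangle CXE ⇒ S = (1/3, 1/3)
2. P lies on line XE with XP:PE = 5:4 ⇒ P = (4/9, 5/9)
3. U lies on line ES with EU:US = -3:4 ⇒ U = (-1, 3)
4. A lies on line XC with XA:AC = 5:2 ⇒ A = (2/7, 0)
through E parallel to AU: direction (-9/7, 3); meets PU at J = (-12/25, 53/25)
J = P + t·(U−P) with t = 16/25

t = 16/25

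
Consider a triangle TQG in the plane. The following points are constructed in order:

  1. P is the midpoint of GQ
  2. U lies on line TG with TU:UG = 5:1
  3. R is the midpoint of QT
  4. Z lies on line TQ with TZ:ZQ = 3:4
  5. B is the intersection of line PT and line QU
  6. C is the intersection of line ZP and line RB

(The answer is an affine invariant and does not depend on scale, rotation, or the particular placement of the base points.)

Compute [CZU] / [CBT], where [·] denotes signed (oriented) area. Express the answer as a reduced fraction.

Choose coordinates T = (0, 0), Q = (1, 0), G = (0, 1).
1. P is the midpoint of GQ ⇒ P = (1/2, 1/2)
2. U lies on line TG with TU:UG = 5:1 ⇒ U = (0, 5/6)
3. R is the midpoint of QT ⇒ R = (1/2, 0)
4. Z lies on line TQ with TZ:ZQ = 3:4 ⇒ Z = (3/7, 0)
5. B is the intersection of line PT and line QU ⇒ B = (5/11, 5/11)
6. C is the intersection of line ZP and line RB ⇒ C = (8/17, 5/17)
2·[CZU] = -115/714, 2·[CBT] = 15/187
[CZU]:[CBT] = -115/714:15/187 = -253/126

[CZU]:[CBT] = -253/126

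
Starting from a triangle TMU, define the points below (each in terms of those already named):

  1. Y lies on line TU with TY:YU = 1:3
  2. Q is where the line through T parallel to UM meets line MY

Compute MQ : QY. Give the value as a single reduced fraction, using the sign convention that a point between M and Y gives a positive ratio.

MQ:QY = -4

Set T = (0, 0), M = (1, 0), U = (0, 1); any affine frame gives the same invariant.
1. Y lies on line TU with TY:YU = 1:3 ⇒ Y = (0, 1/4)
2. Q is where the line through T parallel to UM meets line MY ⇒ Q = (-1/3, 1/3)
Q = M + t·(Y−M) with t = 4/3, so MQ:QY = t:(1−t) = 4/3:-1/3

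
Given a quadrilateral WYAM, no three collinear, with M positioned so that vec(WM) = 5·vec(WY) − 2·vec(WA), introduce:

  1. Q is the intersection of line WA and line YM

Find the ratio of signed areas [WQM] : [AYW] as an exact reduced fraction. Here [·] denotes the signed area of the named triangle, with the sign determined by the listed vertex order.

[WQM]:[AYW] = 5/2

Work in coordinates with W = (0, 0), Y = (1, 0), A = (0, 1), M = (5, -2).
1. Q is the intersection of line WA and line YM ⇒ Q = (0, 1/2)
2·[WQM] = -5/2, 2·[AYW] = -1
[WQM]:[AYW] = -5/2:-1 = 5/2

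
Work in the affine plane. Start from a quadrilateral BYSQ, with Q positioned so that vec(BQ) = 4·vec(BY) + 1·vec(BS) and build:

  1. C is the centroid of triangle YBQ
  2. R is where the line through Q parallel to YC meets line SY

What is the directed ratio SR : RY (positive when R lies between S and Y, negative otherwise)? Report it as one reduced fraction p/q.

SR:RY = -4

Work in coordinates with B = (0, 0), Y = (1, 0), S = (0, 1), Q = (4, 1).
1. C is the centroid of triangle YBQ ⇒ C = (5/3, 1/3)
2. R is where the line through Q parallel to YC meets line SY ⇒ R = (4/3, -1/3)
R = S + t·(Y−S) with t = 4/3, so SR:RY = t:(1−t) = 4/3:-1/3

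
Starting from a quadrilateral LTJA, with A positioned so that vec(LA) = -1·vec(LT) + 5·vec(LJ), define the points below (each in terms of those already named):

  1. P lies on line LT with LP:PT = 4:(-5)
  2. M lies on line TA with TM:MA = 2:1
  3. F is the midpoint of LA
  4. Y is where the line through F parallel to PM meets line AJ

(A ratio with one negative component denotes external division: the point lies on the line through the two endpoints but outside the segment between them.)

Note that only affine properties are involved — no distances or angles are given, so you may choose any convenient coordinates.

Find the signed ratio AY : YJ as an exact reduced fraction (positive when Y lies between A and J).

Work in coordinates with L = (0, 0), T = (1, 0), J = (0, 1), A = (-1, 5).
1. P lies on line LT with LP:PT = 4:(-5) ⇒ P = (-4, 0)
2. M lies on line TA with TM:MA = 2:1 ⇒ M = (-1/3, 10/3)
3. F is the midpoint of LA ⇒ F = (-1/2, 5/2)
4. Y is where the line through F parallel to PM meets line AJ ⇒ Y = (-43/108, 70/27)
Y = A + t·(J−A) with t = 65/108, so AY:YJ = t:(1−t) = 65/108:43/108

AY:YJ = 65/43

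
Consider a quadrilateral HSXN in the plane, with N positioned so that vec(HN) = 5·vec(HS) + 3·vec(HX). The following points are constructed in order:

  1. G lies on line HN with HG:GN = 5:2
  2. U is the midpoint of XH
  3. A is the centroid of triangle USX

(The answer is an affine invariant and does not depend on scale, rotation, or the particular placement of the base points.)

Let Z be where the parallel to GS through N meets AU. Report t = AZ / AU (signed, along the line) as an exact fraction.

t = -5

Set H = (0, 0), S = (1, 0), X = (0, 1), N = (5, 3); any affine frame gives the same invariant.
1. G lies on line HN with HG:GN = 5:2 ⇒ G = (25/7, 15/7)
2. U is the midpoint of XH ⇒ U = (0, 1/2)
3. A is the centroid of triangle USX ⇒ A = (1/3, 1/2)
through N parallel to GS: direction (-18/7, -15/7); meets AU at Z = (2, 1/2)
Z = A + t·(U−A) with t = -5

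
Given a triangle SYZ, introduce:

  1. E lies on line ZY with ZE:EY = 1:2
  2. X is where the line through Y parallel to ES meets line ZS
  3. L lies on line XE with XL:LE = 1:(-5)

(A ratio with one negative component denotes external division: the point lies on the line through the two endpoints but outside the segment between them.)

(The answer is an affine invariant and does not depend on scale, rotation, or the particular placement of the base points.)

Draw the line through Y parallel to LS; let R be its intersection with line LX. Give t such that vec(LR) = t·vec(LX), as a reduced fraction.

t = 16

Choose coordinates S = (0, 0), Y = (1, 0), Z = (0, 1).
1. E lies on line ZY with ZE:EY = 1:2 ⇒ E = (1/3, 2/3)
2. X is where the line through Y parallel to ES meets line ZS ⇒ X = (0, -2)
3. L lies on line XE with XL:LE = 1:(-5) ⇒ L = (-1/12, -8/3)
through Y parallel to LS: direction (1/12, 8/3); meets LX at R = (5/4, 8)
R = L + t·(X−L) with t = 16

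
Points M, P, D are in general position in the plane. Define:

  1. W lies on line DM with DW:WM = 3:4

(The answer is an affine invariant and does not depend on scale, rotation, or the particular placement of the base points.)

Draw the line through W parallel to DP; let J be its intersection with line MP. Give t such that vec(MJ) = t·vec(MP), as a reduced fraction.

Work in coordinates with M = (0, 0), P = (1, 0), D = (0, 1).
1. W lies on line DM with DW:WM = 3:4 ⇒ W = (0, 4/7)
through W parallel to DP: direction (1, -1); meets MP at J = (4/7, 0)
J = M + t·(P−M) with t = 4/7

t = 4/7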